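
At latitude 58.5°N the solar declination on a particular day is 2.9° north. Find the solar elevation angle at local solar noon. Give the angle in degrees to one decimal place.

At local solar noon the hour angle is zero, so the elevation is 90° − |φ − δ| = 90° − |58.5° − (2.9°)| = 90° − 55.6° = 34.4°.

34.4°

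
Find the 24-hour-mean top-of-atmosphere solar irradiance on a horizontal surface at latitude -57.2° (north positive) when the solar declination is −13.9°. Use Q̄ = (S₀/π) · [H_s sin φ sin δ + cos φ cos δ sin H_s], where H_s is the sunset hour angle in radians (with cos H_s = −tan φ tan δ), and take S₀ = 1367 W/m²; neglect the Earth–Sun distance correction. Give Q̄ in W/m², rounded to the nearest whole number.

The sunset hour angle satisfies cos H_s = −tan φ tan δ = -0.3840, giving H_s = 112.58°. In radians, H_s = 1.9649.
H_s sin φ sin δ = 1.9649 × -0.8406 × -0.2402 = 0.3967.
cos φ cos δ sin H_s = 0.5417 × 0.9707 × 0.9233 = 0.4855.
Q̄ = (1367/π) × (0.3967 + 0.4855) = 435.13 × 0.8822 = 383.87 W/m².

384 W/m²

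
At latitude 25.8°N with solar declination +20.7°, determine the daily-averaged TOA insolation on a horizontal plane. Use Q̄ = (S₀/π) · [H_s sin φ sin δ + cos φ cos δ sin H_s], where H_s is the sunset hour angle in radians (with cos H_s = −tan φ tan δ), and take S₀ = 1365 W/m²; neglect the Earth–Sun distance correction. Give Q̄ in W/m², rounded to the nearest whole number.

cos H_s = −tan(25.8°) · tan(20.7°) = -0.1827, so H_s = arccos(-0.1827) = 100.53°. In radians, H_s = 1.7546.
H_s sin φ sin δ = 1.7546 × 0.4352 × 0.3535 = 0.2699.
cos φ cos δ sin H_s = 0.9003 × 0.9354 × 0.9832 = 0.8280.
Q̄ = (1365/π) × (0.2699 + 0.8280) = 434.49 × 1.0979 = 477.03 W/m².

477 W/m²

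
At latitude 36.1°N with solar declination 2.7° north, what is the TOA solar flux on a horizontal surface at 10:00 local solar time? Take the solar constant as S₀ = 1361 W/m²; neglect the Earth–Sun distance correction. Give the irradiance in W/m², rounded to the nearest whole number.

989 W/m²

Hour angle H = 15° × (10 − 12) = -30.00°.
cos θ_z = sin(36.1°) sin(2.7°) + cos(36.1°) cos(2.7°) cos(-30.00°) = 0.0278 + 0.6990 = 0.7268.
Top-of-atmosphere irradiance = S₀ cos θ_z = 1361 × 0.7268 = 989.17 W/m².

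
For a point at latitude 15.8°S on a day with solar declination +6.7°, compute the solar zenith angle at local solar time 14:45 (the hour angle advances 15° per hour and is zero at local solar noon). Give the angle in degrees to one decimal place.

Hour angle H = 15° × (14.75 − 12) = 41.25°.
With φ = -15.8°, δ = 6.7°, H = 41.25°: sin φ sin δ = -0.0318, cos φ cos δ cos H = 0.7185, so cos θ_z = 0.6867.
θ_z = arccos(0.6867) = 46.63°.

46.6°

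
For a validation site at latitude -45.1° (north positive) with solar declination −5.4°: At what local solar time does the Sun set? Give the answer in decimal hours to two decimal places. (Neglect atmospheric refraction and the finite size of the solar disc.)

18.36 h

−tan φ tan δ = −(-1.0035)(-0.0945) = -0.0948; H_s = arccos(-0.0948) = 95.44°.
Sunset is at 12 + H_s/15 = 12 + 6.363 = 18.363 h local solar time.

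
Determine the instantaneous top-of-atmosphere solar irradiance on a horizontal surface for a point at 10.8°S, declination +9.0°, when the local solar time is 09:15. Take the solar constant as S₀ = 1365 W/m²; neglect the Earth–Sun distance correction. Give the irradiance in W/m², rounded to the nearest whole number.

956 W/m²

Hour angle H = 15° × (9.25 − 12) = -41.25°.
With φ = -10.8°, δ = 9.0°, H = -41.25°: sin φ sin δ = -0.0293, cos φ cos δ cos H = 0.7294, so cos θ_z = 0.7001.
Top-of-atmosphere irradiance = S₀ cos θ_z = 1365 × 0.7001 = 955.64 W/m².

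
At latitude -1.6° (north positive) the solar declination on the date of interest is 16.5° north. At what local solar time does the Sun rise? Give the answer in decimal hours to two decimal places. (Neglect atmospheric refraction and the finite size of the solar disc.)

The sunset hour angle satisfies cos H_s = −tan φ tan δ = 0.0083, giving H_s = 89.52°.
Sunrise is at 12 − H_s/15 = 12 − 5.968 = 6.032 h local solar time.

6.03 h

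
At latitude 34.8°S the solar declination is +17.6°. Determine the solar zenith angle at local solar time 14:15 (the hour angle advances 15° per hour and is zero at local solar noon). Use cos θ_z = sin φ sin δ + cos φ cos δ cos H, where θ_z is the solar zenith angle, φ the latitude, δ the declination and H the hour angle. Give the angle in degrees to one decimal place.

61.4°

Hour angle H = 15° × (14.25 − 12) = 33.75°.
cos θ_z = sin(-34.8°) sin(17.6°) + cos(-34.8°) cos(17.6°) cos(33.75°) = -0.1726 + 0.6508 = 0.4782.
θ_z = arccos(0.4782) = 61.43°.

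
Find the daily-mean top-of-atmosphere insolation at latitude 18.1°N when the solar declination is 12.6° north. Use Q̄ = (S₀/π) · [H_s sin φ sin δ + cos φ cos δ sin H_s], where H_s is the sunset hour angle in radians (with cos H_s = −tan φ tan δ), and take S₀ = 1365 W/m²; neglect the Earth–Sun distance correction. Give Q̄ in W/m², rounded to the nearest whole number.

450 W/m²

cos H_s = −tan(18.1°) · tan(12.6°) = -0.0731, so H_s = arccos(-0.0731) = 94.19°. In radians, H_s = 1.6439.
H_s sin φ sin δ = 1.6439 × 0.3107 × 0.2181 = 0.1114.
cos φ cos δ sin H_s = 0.9505 × 0.9759 × 0.9973 = 0.9251.
Q̄ = (1365/π) × (0.1114 + 0.9251) = 434.49 × 1.0365 = 450.35 W/m².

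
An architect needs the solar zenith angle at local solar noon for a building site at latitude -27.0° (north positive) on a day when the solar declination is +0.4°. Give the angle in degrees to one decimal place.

At local solar noon the hour angle is zero, so the zenith angle is |φ − δ| = |-27.0° − (0.4°)| = 27.4°.

27.4°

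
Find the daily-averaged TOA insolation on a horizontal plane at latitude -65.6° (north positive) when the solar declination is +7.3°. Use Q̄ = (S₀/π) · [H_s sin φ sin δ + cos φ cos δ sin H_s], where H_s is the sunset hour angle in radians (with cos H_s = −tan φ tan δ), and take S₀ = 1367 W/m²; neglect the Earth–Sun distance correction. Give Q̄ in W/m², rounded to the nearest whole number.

−tan φ tan δ = −(-2.2045)(0.1281) = 0.2824; H_s = arccos(0.2824) = 73.60°. In radians, H_s = 1.2846.
H_s sin φ sin δ = 1.2846 × -0.9107 × 0.1271 = -0.1487.
cos φ cos δ sin H_s = 0.4131 × 0.9919 × 0.9593 = 0.3931.
Q̄ = (1367/π) × (-0.1487 + 0.3931) = 435.13 × 0.2444 = 106.35 W/m².

106 W/m²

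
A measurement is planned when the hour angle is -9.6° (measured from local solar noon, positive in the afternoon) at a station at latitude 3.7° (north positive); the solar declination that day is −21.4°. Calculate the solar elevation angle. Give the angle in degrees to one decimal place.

63.2°

cos θ_z = sin(3.7°) sin(-21.4°) + cos(3.7°) cos(-21.4°) cos(-9.60°) = -0.0235 + 0.9161 = 0.8926.
θ_z = arccos(0.8926) = 26.80°, so the elevation is 90° − 26.80° = 63.20°.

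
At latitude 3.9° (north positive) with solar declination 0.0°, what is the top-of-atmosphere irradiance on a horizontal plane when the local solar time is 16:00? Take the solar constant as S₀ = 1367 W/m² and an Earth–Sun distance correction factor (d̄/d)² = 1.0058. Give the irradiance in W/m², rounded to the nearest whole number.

686 W/m²

Hour angle H = 15° × (16 − 12) = 60.00°.
With φ = 3.9°, δ = 0.0°, H = 60.00°: sin φ sin δ = 0.0000, cos φ cos δ cos H = 0.4988, so cos θ_z = 0.4988.
Top-of-atmosphere irradiance = S₀ (d̄/d)² cos θ_z = 1367 × 1.0058 × 0.4988 = 685.81 W/m².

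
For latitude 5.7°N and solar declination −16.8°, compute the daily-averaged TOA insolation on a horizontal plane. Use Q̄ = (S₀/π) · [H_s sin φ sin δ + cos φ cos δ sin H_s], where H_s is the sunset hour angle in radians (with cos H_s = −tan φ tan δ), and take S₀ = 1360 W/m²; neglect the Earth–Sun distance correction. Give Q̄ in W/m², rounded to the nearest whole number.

393 W/m²

−tan φ tan δ = −(0.0998)(-0.3019) = 0.0301; H_s = arccos(0.0301) = 88.28°. In radians, H_s = 1.5408.
H_s sin φ sin δ = 1.5408 × 0.0993 × -0.2890 = -0.0442.
cos φ cos δ sin H_s = 0.9951 × 0.9573 × 0.9996 = 0.9522.
Q̄ = (1360/π) × (-0.0442 + 0.9522) = 432.90 × 0.9080 = 393.07 W/m².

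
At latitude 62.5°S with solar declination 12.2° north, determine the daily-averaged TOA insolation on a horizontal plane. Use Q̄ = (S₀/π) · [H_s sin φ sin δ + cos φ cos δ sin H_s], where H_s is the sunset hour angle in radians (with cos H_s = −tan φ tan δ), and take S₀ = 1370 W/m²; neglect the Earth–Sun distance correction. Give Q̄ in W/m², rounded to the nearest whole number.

−tan φ tan δ = −(-1.9210)(0.2162) = 0.4153; H_s = arccos(0.4153) = 65.46°. In radians, H_s = 1.1425.
H_s sin φ sin δ = 1.1425 × -0.8870 × 0.2113 = -0.2141.
cos φ cos δ sin H_s = 0.4617 × 0.9774 × 0.9097 = 0.4105.
Q̄ = (1370/π) × (-0.2141 + 0.4105) = 436.08 × 0.1964 = 85.65 W/m².

86 W/m²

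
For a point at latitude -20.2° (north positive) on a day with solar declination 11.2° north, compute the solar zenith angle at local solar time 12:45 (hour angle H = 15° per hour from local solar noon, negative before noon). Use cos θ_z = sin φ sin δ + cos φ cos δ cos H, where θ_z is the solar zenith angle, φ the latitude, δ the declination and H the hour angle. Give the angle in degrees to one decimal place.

33.3°

Hour angle H = 15° × (12.75 − 12) = 11.25°.
cos θ_z = sin(-20.2°) sin(11.2°) + cos(-20.2°) cos(11.2°) cos(11.25°) = -0.0671 + 0.9029 = 0.8358.
θ_z = arccos(0.8358) = 33.30°.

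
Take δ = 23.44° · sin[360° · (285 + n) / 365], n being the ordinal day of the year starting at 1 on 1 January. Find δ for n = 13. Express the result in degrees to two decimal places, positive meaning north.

-21.43°

360 × (285 + 13) / 365 = 293.918°; sin(293.918°) = -0.9141.
δ = 23.44 × -0.9141 = -21.427° ≈ -21.43°.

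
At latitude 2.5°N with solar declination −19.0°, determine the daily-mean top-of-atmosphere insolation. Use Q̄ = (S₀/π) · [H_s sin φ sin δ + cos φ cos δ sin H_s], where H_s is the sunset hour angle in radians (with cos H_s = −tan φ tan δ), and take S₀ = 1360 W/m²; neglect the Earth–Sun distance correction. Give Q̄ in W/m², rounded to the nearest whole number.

399 W/m²

The sunset hour angle satisfies cos H_s = −tan φ tan δ = 0.0150, giving H_s = 89.14°. In radians, H_s = 1.5558.
H_s sin φ sin δ = 1.5558 × 0.0436 × -0.3256 = -0.0221.
cos φ cos δ sin H_s = 0.9990 × 0.9455 × 0.9999 = 0.9445.
Q̄ = (1360/π) × (-0.0221 + 0.9445) = 432.90 × 0.9224 = 399.31 W/m².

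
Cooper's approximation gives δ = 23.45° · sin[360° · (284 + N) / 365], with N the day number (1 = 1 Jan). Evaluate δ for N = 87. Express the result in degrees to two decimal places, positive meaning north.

+2.42°

360 × (284 + 87) / 365 = 365.918°; sin(365.918°) = 0.1031.
δ = 23.45 × 0.1031 = 2.418° ≈ +2.42°.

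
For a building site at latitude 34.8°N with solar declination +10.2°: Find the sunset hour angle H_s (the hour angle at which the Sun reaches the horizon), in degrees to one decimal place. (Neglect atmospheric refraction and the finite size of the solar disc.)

−tan φ tan δ = −(0.6950)(0.1799) = -0.1250; H_s = arccos(-0.1250) = 97.18°.

97.2°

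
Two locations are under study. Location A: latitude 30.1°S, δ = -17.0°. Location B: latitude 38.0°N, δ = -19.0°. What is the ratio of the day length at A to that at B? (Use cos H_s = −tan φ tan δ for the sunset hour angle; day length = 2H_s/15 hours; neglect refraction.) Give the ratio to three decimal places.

A: H_s = arccos(−tan -30.1° · tan -17.0°) = 100.21°, so 2H_s/15 = 13.3613 h.
B: H_s = arccos(−tan 38.0° · tan -19.0°) = 74.39°, so 2H_s/15 = 9.9187 h.
Ratio A/B = 13.3613 / 9.9187 = 1.3471.

1.347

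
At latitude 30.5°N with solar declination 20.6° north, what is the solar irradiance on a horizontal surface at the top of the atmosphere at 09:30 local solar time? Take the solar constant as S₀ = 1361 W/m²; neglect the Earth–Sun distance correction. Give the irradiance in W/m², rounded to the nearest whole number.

Hour angle H = 15° × (9.5 − 12) = -37.50°.
cos θ_z = sin φ sin δ + cos φ cos δ cos H = (0.5075)(0.3518) + (0.8616)(0.9361)(0.7934) = 0.8185.
Top-of-atmosphere irradiance = S₀ cos θ_z = 1361 × 0.8185 = 1113.98 W/m².

1114 W/m²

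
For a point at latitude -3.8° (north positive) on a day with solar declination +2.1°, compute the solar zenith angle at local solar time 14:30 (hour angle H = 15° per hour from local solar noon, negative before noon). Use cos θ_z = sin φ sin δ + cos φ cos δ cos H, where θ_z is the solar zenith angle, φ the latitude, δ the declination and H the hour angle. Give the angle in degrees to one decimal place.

Hour angle H = 15° × (14.5 − 12) = 37.50°.
With φ = -3.8°, δ = 2.1°, H = 37.50°: sin φ sin δ = -0.0024, cos φ cos δ cos H = 0.7911, so cos θ_z = 0.7887.
θ_z = arccos(0.7887) = 37.94°.

37.9°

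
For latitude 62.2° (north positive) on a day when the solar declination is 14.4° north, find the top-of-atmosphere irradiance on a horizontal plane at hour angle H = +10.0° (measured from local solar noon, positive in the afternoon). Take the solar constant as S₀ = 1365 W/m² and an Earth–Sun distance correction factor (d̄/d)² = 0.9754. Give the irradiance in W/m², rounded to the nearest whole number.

885 W/m²

cos θ_z = sin(62.2°) sin(14.4°) + cos(62.2°) cos(14.4°) cos(10.00°) = 0.2200 + 0.4449 = 0.6649.
Top-of-atmosphere irradiance = S₀ (d̄/d)² cos θ_z = 1365 × 0.9754 × 0.6649 = 885.26 W/m².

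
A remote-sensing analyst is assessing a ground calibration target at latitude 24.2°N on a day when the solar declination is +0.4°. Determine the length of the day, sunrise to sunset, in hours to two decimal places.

12.02 hours

The sunset hour angle satisfies cos H_s = −tan φ tan δ = -0.0031, giving H_s = 90.18°.
Day length = 2 H_s / 15° h⁻¹ = 180.36° / 15 = 12.024 h.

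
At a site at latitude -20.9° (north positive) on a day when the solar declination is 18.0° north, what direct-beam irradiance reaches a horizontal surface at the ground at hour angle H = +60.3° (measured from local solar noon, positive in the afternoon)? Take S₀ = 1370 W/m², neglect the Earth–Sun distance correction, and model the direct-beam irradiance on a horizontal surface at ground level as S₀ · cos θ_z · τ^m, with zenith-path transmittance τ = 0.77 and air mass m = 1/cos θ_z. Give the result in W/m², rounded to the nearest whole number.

205 W/m²

cos θ_z = sin φ sin δ + cos φ cos δ cos H = (-0.3567)(0.3090) + (0.9342)(0.9511)(0.4955) = 0.3300.
Air mass m = 1/cos θ_z = 1/0.3300 = 3.030; τ^m = 0.77^3.030 = 0.4530.
Surface direct beam = 1370 × 0.3300 × 0.4530 = 204.80 W/m².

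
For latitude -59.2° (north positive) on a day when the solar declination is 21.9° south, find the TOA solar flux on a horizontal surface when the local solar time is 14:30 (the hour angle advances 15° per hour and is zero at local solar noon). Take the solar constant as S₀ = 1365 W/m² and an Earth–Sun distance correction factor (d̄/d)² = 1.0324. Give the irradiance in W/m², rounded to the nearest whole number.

Hour angle H = 15° × (14.5 − 12) = 37.50°.
cos θ_z = sin(-59.2°) sin(-21.9°) + cos(-59.2°) cos(-21.9°) cos(37.50°) = 0.3204 + 0.3769 = 0.6973.
Top-of-atmosphere irradiance = S₀ (d̄/d)² cos θ_z = 1365 × 1.0324 × 0.6973 = 982.65 W/m².

983 W/m²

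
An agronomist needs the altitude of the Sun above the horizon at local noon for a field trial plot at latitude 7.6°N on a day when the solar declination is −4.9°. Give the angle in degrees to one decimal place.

At local solar noon the hour angle is zero, so the elevation is 90° − |φ − δ| = 90° − |7.6° − (-4.9°)| = 90° − 12.5° = 77.5°.

77.5°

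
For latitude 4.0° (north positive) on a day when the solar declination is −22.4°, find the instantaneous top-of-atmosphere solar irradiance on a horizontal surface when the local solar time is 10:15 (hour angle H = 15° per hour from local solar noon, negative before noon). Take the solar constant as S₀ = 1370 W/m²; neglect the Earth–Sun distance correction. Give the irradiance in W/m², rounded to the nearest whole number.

1097 W/m²

Hour angle H = 15° × (10.25 − 12) = -26.25°.
cos θ_z = sin(4.0°) sin(-22.4°) + cos(4.0°) cos(-22.4°) cos(-26.25°) = -0.0266 + 0.8272 = 0.8006.
Top-of-atmosphere irradiance = S₀ cos θ_z = 1370 × 0.8006 = 1096.82 W/m².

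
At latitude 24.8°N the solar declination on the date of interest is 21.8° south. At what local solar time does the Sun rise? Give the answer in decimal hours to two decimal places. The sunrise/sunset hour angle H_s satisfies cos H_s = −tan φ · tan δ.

6.71 h

cos H_s = −tan(24.8°) · tan(-21.8°) = 0.1848, so H_s = arccos(0.1848) = 79.35°.
Sunrise is at 12 − H_s/15 = 12 − 5.290 = 6.710 h local solar time.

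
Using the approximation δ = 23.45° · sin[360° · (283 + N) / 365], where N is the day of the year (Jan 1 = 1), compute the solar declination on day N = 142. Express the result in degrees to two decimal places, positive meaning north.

360 × (283 + 142) / 365 = 419.178°; sin(419.178°) = 0.8588.
δ = 23.45 × 0.8588 = 20.139° ≈ +20.14°.

+20.14°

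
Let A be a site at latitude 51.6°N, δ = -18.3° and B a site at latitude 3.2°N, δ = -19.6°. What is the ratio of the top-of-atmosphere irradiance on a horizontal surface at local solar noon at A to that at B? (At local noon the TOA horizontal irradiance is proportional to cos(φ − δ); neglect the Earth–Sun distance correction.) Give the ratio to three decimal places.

0.373

A: cos θ_z = cos(51.6° − (-18.3°)) = 0.3437.
B: cos θ_z = cos(3.2° − (-19.6°)) = 0.9219.
Ratio A/B = 0.3437 / 0.9219 = 0.3728.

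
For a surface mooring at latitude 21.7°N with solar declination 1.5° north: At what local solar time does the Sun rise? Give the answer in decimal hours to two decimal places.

5.96 h

The sunset hour angle satisfies cos H_s = −tan φ tan δ = -0.0104, giving H_s = 90.60°.
Sunrise is at 12 − H_s/15 = 12 − 6.040 = 5.960 h local solar time.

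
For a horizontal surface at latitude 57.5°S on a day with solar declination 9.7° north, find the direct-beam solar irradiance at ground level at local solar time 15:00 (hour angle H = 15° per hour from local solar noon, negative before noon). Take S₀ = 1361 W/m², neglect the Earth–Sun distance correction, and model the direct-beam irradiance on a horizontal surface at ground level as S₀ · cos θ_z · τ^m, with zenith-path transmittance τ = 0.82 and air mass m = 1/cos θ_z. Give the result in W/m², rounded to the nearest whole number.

Hour angle H = 15° × (15 − 12) = 45.00°.
cos θ_z = sin(-57.5°) sin(9.7°) + cos(-57.5°) cos(9.7°) cos(45.00°) = -0.1421 + 0.3745 = 0.2324.
Air mass m = 1/cos θ_z = 1/0.2324 = 4.303; τ^m = 0.82^4.303 = 0.4257.
Surface direct beam = 1361 × 0.2324 × 0.4257 = 134.65 W/m².

135 W/m²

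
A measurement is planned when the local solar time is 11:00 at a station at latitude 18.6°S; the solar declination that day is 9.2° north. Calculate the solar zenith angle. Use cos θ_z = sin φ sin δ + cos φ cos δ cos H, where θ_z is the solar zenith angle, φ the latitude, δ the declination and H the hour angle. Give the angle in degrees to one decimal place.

31.5°

Hour angle H = 15° × (11 − 12) = -15.00°.
With φ = -18.6°, δ = 9.2°, H = -15.00°: sin φ sin δ = -0.0510, cos φ cos δ cos H = 0.9037, so cos θ_z = 0.8527.
θ_z = arccos(0.8527) = 31.49°.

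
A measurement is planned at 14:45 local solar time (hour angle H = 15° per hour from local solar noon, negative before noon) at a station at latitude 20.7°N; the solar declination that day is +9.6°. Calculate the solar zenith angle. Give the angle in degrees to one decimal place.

Hour angle H = 15° × (14.75 − 12) = 41.25°.
cos θ_z = sin(20.7°) sin(9.6°) + cos(20.7°) cos(9.6°) cos(41.25°) = 0.0589 + 0.6935 = 0.7524.
θ_z = arccos(0.7524) = 41.20°.

41.2°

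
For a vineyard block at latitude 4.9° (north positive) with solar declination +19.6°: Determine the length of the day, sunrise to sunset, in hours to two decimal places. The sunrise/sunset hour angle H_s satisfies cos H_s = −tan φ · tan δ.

12.23 hours

The sunset hour angle satisfies cos H_s = −tan φ tan δ = -0.0305, giving H_s = 91.75°.
Day length = 2 H_s / 15° h⁻¹ = 183.50° / 15 = 12.233 h.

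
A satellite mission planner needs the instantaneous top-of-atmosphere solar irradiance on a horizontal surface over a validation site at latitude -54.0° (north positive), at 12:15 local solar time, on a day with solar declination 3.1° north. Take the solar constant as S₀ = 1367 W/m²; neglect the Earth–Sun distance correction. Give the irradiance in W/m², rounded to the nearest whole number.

Hour angle H = 15° × (12.25 − 12) = 3.75°.
With φ = -54.0°, δ = 3.1°, H = 3.75°: sin φ sin δ = -0.0438, cos φ cos δ cos H = 0.5857, so cos θ_z = 0.5419.
Top-of-atmosphere irradiance = S₀ cos θ_z = 1367 × 0.5419 = 740.78 W/m².

741 W/m²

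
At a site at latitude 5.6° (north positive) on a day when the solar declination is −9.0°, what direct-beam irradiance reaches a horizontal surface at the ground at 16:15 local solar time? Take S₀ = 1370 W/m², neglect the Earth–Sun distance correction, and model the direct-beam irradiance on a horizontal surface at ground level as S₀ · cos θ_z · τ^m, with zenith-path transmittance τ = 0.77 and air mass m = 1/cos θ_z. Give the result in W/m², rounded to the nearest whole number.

308 W/m²

Hour angle H = 15° × (16.25 − 12) = 63.75°.
With φ = 5.6°, δ = -9.0°, H = 63.75°: sin φ sin δ = -0.0153, cos φ cos δ cos H = 0.4348, so cos θ_z = 0.4195.
Air mass m = 1/cos θ_z = 1/0.4195 = 2.384; τ^m = 0.77^2.384 = 0.5363.
Surface direct beam = 1370 × 0.4195 × 0.5363 = 308.22 W/m².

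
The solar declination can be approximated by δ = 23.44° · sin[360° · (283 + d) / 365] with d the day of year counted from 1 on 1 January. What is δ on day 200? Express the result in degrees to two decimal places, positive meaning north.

360 × (283 + 200) / 365 = 476.384°; sin(476.384°) = 0.8958.
δ = 23.44 × 0.8958 = 20.998° ≈ +21.00°.

+21.00°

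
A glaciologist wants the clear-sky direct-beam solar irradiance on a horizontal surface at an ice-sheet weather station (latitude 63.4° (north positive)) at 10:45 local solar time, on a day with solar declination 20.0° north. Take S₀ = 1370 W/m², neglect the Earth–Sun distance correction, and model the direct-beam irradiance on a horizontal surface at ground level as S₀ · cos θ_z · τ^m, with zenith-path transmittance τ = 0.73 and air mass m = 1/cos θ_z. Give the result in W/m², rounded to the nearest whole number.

Hour angle H = 15° × (10.75 − 12) = -18.75°.
With φ = 63.4°, δ = 20.0°, H = -18.75°: sin φ sin δ = 0.3058, cos φ cos δ cos H = 0.3984, so cos θ_z = 0.7042.
Air mass m = 1/cos θ_z = 1/0.7042 = 1.420; τ^m = 0.73^1.420 = 0.6396.
Surface direct beam = 1370 × 0.7042 × 0.6396 = 617.06 W/m².

617 W/m²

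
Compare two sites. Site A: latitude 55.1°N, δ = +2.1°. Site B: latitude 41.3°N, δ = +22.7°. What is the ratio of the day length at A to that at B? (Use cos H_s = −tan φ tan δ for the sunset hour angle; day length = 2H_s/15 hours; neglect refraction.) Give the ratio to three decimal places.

0.834

A: H_s = arccos(−tan 55.1° · tan 2.1°) = 93.01°, so 2H_s/15 = 12.4013 h.
B: H_s = arccos(−tan 41.3° · tan 22.7°) = 111.56°, so 2H_s/15 = 14.8747 h.
Ratio A/B = 12.4013 / 14.8747 = 0.8337.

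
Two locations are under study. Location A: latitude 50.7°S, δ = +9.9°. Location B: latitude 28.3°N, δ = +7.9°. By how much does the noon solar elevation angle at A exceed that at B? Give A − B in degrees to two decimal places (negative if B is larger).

A: 90° − |-50.7 − (9.9)| = 29.40°.
B: 90° − |28.3 − (7.9)| = 69.60°.
A − B = 29.40 − 69.60 = -40.20°.

-40.20°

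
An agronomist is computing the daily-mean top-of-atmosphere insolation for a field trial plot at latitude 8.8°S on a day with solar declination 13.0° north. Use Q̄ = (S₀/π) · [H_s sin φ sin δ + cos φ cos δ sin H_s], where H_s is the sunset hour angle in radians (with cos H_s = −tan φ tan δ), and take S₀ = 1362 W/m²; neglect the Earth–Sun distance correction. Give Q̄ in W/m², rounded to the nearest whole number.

394 W/m²

The sunset hour angle satisfies cos H_s = −tan φ tan δ = 0.0357, giving H_s = 87.95°. In radians, H_s = 1.5350.
H_s sin φ sin δ = 1.5350 × -0.1530 × 0.2250 = -0.0528.
cos φ cos δ sin H_s = 0.9882 × 0.9744 × 0.9994 = 0.9623.
Q̄ = (1362/π) × (-0.0528 + 0.9623) = 433.54 × 0.9095 = 394.30 W/m².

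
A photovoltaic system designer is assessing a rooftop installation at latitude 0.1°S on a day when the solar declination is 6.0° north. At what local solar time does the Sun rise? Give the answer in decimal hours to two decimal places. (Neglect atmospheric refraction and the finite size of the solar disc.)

6.00 h

The sunset hour angle satisfies cos H_s = −tan φ tan δ = 0.0002, giving H_s = 89.99°.
Sunrise is at 12 − H_s/15 = 12 − 5.999 = 6.001 h local solar time.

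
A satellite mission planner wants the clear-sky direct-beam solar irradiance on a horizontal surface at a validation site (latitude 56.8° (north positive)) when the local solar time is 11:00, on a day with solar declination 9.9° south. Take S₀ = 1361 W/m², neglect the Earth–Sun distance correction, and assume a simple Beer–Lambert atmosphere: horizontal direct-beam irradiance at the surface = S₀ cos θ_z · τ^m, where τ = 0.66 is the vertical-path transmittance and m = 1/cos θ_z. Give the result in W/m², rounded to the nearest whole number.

Hour angle H = 15° × (11 − 12) = -15.00°.
cos θ_z = sin φ sin δ + cos φ cos δ cos H = (0.8368)(-0.1719) + (0.5476)(0.9851)(0.9659) = 0.3772.
Air mass m = 1/cos θ_z = 1/0.3772 = 2.651; τ^m = 0.66^2.651 = 0.3324.
Surface direct beam = 1361 × 0.3772 × 0.3324 = 170.64 W/m².

171 W/m²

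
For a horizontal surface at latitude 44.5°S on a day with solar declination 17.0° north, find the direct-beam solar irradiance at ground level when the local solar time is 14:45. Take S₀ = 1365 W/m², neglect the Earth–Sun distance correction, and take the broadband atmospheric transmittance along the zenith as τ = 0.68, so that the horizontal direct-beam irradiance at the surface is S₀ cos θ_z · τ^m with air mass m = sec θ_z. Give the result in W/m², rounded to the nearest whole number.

Hour angle H = 15° × (14.75 − 12) = 41.25°.
With φ = -44.5°, δ = 17.0°, H = 41.25°: sin φ sin δ = -0.2049, cos φ cos δ cos H = 0.5128, so cos θ_z = 0.3079.
Air mass m = 1/cos θ_z = 1/0.3079 = 3.248; τ^m = 0.68^3.248 = 0.2858.
Surface direct beam = 1365 × 0.3079 × 0.2858 = 120.12 W/m².

120 W/m²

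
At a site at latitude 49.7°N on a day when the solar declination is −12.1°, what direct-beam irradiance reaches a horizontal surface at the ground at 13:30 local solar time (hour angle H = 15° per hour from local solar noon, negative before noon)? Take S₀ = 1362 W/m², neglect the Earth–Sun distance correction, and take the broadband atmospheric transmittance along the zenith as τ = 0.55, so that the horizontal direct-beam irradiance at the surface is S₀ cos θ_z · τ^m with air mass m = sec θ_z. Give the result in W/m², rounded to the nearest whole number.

141 W/m²

Hour angle H = 15° × (13.5 − 12) = 22.50°.
cos θ_z = sin φ sin δ + cos φ cos δ cos H = (0.7627)(-0.2096) + (0.6468)(0.9778)(0.9239) = 0.4245.
Air mass m = 1/cos θ_z = 1/0.4245 = 2.356; τ^m = 0.55^2.356 = 0.2445.
Surface direct beam = 1362 × 0.4245 × 0.2445 = 141.36 W/m².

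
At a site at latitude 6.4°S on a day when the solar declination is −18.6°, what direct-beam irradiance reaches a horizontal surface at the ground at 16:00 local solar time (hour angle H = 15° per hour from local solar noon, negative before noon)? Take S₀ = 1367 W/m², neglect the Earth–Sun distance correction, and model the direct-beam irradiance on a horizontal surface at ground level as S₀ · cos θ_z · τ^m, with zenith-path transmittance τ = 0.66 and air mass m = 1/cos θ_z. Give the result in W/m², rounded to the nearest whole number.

305 W/m²

Hour angle H = 15° × (16 − 12) = 60.00°.
With φ = -6.4°, δ = -18.6°, H = 60.00°: sin φ sin δ = 0.0356, cos φ cos δ cos H = 0.4709, so cos θ_z = 0.5065.
Air mass m = 1/cos θ_z = 1/0.5065 = 1.974; τ^m = 0.66^1.974 = 0.4403.
Surface direct beam = 1367 × 0.5065 × 0.4403 = 304.86 W/m².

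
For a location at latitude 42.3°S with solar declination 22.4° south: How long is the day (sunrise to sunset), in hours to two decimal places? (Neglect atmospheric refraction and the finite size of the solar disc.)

14.94 hours

cos H_s = −tan(-42.3°) · tan(-22.4°) = -0.3750, so H_s = arccos(-0.3750) = 112.02°.
Day length = 2 H_s / 15° h⁻¹ = 224.04° / 15 = 14.936 h.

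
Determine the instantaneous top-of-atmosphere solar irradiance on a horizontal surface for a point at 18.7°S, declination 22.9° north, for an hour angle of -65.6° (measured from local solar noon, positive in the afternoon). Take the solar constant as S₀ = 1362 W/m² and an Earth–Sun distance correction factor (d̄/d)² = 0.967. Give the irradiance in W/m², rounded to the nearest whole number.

cos θ_z = sin(-18.7°) sin(22.9°) + cos(-18.7°) cos(22.9°) cos(-65.60°) = -0.1248 + 0.3605 = 0.2357.
Top-of-atmosphere irradiance = S₀ (d̄/d)² cos θ_z = 1362 × 0.967 × 0.2357 = 310.43 W/m².

310 W/m²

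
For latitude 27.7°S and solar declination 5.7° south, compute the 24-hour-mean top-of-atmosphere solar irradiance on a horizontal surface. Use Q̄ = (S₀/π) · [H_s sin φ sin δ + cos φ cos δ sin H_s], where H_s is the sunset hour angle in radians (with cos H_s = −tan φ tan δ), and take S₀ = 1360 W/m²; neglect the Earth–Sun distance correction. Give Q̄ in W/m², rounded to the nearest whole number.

The sunset hour angle satisfies cos H_s = −tan φ tan δ = -0.0524, giving H_s = 93.00°. In radians, H_s = 1.6232.
H_s sin φ sin δ = 1.6232 × -0.4648 × -0.0993 = 0.0749.
cos φ cos δ sin H_s = 0.8854 × 0.9951 × 0.9986 = 0.8798.
Q̄ = (1360/π) × (0.0749 + 0.8798) = 432.90 × 0.9547 = 413.29 W/m².

413 W/m²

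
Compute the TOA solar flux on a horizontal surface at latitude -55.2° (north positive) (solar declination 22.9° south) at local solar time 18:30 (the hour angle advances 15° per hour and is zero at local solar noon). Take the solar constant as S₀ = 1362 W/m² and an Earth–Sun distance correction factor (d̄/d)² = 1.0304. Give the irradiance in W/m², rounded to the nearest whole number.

352 W/m²

Hour angle H = 15° × (18.5 − 12) = 97.50°.
cos θ_z = sin φ sin δ + cos φ cos δ cos H = (-0.8211)(-0.3891) + (0.5707)(0.9212)(-0.1305) = 0.2509.
Top-of-atmosphere irradiance = S₀ (d̄/d)² cos θ_z = 1362 × 1.0304 × 0.2509 = 352.11 W/m².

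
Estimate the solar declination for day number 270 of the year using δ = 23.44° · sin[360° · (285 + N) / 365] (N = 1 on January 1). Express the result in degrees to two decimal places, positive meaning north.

-3.02°

360 × (285 + 270) / 365 = 547.397°; sin(547.397°) = -0.1287.
δ = 23.44 × -0.1287 = -3.017° ≈ -3.02°.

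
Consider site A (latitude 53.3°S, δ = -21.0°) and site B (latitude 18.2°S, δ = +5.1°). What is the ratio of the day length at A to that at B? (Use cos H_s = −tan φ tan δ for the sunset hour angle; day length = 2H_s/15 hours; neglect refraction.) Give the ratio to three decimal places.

A: H_s = arccos(−tan -53.3° · tan -21.0°) = 121.00°, so 2H_s/15 = 16.1333 h.
B: H_s = arccos(−tan -18.2° · tan 5.1°) = 88.32°, so 2H_s/15 = 11.7760 h.
Ratio A/B = 16.1333 / 11.7760 = 1.3700.

1.370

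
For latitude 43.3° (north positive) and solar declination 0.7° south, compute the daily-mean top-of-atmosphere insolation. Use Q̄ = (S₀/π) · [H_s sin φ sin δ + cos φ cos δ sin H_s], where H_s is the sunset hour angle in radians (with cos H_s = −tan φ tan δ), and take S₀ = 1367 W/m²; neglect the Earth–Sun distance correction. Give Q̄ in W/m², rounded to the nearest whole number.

311 W/m²

The sunset hour angle satisfies cos H_s = −tan φ tan δ = 0.0115, giving H_s = 89.34°. In radians, H_s = 1.5593.
H_s sin φ sin δ = 1.5593 × 0.6858 × -0.0122 = -0.0130.
cos φ cos δ sin H_s = 0.7278 × 0.9999 × 0.9999 = 0.7277.
Q̄ = (1367/π) × (-0.0130 + 0.7277) = 435.13 × 0.7147 = 310.99 W/m².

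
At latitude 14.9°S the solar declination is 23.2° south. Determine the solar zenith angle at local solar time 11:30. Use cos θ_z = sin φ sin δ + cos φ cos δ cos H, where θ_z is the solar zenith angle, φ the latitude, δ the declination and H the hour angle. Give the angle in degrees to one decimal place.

10.9°

Hour angle H = 15° × (11.5 − 12) = -7.50°.
cos θ_z = sin(-14.9°) sin(-23.2°) + cos(-14.9°) cos(-23.2°) cos(-7.50°) = 0.1013 + 0.8806 = 0.9819.
θ_z = arccos(0.9819) = 10.92°.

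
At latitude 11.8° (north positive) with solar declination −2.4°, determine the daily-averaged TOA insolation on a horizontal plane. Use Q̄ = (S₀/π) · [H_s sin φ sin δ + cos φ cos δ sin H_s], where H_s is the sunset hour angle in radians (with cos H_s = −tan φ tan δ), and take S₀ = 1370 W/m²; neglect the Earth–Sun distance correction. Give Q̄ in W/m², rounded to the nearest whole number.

The sunset hour angle satisfies cos H_s = −tan φ tan δ = 0.0088, giving H_s = 89.50°. In radians, H_s = 1.5621.
H_s sin φ sin δ = 1.5621 × 0.2045 × -0.0419 = -0.0134.
cos φ cos δ sin H_s = 0.9789 × 0.9991 × 1.0000 = 0.9780.
Q̄ = (1370/π) × (-0.0134 + 0.9780) = 436.08 × 0.9646 = 420.64 W/m².

421 W/m²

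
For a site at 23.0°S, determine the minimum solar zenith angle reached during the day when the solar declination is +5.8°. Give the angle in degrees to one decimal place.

At local solar noon the hour angle is zero, so the zenith angle is |φ − δ| = |-23.0° − (5.8°)| = 28.8°.

28.8°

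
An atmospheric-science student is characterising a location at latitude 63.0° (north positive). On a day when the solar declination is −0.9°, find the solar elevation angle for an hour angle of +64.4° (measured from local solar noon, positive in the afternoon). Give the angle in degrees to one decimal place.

cos θ_z = sin(63.0°) sin(-0.9°) + cos(63.0°) cos(-0.9°) cos(64.40°) = -0.0140 + 0.1961 = 0.1821.
θ_z = arccos(0.1821) = 79.51°, so the elevation is 90° − 79.51° = 10.49°.

10.5°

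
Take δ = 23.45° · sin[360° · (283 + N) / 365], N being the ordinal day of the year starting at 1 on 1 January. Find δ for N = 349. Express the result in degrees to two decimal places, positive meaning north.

-23.29°

360 × (283 + 349) / 365 = 623.342°; sin(623.342°) = -0.9933.
δ = 23.45 × -0.9933 = -23.293° ≈ -23.29°.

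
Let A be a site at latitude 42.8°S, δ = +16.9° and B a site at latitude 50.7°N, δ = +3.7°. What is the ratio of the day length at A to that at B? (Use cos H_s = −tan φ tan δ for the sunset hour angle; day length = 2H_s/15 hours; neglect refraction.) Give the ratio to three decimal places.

0.779

A: H_s = arccos(−tan -42.8° · tan 16.9°) = 73.66°, so 2H_s/15 = 9.8213 h.
B: H_s = arccos(−tan 50.7° · tan 3.7°) = 94.53°, so 2H_s/15 = 12.6040 h.
Ratio A/B = 9.8213 / 12.6040 = 0.7792.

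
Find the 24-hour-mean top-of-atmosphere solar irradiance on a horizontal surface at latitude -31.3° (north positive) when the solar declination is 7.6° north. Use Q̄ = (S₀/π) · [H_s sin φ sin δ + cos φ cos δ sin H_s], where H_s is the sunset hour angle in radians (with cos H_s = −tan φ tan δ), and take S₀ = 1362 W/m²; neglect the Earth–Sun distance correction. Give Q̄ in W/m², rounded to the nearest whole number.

322 W/m²

−tan φ tan δ = −(-0.6080)(0.1334) = 0.0811; H_s = arccos(0.0811) = 85.35°. In radians, H_s = 1.4896.
H_s sin φ sin δ = 1.4896 × -0.5195 × 0.1323 = -0.1024.
cos φ cos δ sin H_s = 0.8545 × 0.9912 × 0.9967 = 0.8442.
Q̄ = (1362/π) × (-0.1024 + 0.8442) = 433.54 × 0.7418 = 321.60 W/m².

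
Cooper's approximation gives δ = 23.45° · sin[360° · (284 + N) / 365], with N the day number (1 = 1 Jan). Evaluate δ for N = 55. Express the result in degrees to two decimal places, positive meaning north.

360 × (284 + 55) / 365 = 334.356°; sin(334.356°) = -0.4328.
δ = 23.45 × -0.4328 = -10.149° ≈ -10.15°.

-10.15°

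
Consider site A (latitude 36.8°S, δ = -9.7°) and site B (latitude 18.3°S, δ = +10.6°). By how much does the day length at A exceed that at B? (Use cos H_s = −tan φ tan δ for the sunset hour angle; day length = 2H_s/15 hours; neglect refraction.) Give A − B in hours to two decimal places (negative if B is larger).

A: H_s = arccos(−tan -36.8° · tan -9.7°) = 97.35°, so 2H_s/15 = 12.9800 h.
B: H_s = arccos(−tan -18.3° · tan 10.6°) = 86.45°, so 2H_s/15 = 11.5267 h.
A − B = 12.9800 − 11.5267 = 1.4533 h.

+1.45 h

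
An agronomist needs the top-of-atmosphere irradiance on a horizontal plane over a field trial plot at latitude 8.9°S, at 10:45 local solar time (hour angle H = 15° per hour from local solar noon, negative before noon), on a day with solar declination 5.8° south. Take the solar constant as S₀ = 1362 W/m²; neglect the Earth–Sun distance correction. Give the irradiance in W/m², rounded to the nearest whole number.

Hour angle H = 15° × (10.75 − 12) = -18.75°.
With φ = -8.9°, δ = -5.8°, H = -18.75°: sin φ sin δ = 0.0156, cos φ cos δ cos H = 0.9307, so cos θ_z = 0.9463.
Top-of-atmosphere irradiance = S₀ cos θ_z = 1362 × 0.9463 = 1288.86 W/m².

1289 W/m²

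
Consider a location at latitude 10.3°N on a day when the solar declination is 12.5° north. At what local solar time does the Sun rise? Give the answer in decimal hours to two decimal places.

5.85 h

The sunset hour angle satisfies cos H_s = −tan φ tan δ = -0.0403, giving H_s = 92.31°.
Sunrise is at 12 − H_s/15 = 12 − 6.154 = 5.846 h local solar time.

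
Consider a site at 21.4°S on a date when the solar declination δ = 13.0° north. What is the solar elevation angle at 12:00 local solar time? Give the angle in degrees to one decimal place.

Hour angle H = 15° × (12 − 12) = 0.00°.
cos θ_z = sin(-21.4°) sin(13.0°) + cos(-21.4°) cos(13.0°) cos(0.00°) = -0.0821 + 0.9072 = 0.8251.
θ_z = arccos(0.8251) = 34.40°, so the elevation is 90° − 34.40° = 55.60°.

55.6°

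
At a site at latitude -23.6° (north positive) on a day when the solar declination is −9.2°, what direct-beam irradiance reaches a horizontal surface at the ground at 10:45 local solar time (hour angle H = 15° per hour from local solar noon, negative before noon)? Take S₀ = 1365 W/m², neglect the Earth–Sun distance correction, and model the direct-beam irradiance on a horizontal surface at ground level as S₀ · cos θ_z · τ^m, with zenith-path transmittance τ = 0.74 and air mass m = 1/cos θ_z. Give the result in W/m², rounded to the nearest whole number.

Hour angle H = 15° × (10.75 − 12) = -18.75°.
cos θ_z = sin φ sin δ + cos φ cos δ cos H = (-0.4003)(-0.1599) + (0.9164)(0.9871)(0.9469) = 0.9206.
Air mass m = 1/cos θ_z = 1/0.9206 = 1.086; τ^m = 0.74^1.086 = 0.7211.
Surface direct beam = 1365 × 0.9206 × 0.7211 = 906.15 W/m².

906 W/m²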